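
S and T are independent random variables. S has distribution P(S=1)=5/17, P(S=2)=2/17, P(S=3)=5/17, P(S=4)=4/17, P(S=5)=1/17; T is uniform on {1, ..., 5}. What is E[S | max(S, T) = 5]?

65/21

P(max(S, T) = 5) = 21/85.
Summing S·P(x,y) over outcomes with max(S, T) = 5 gives 13/17.
E[S | max(S, T) = 5] = (13/17) / (21/85) = 65/21.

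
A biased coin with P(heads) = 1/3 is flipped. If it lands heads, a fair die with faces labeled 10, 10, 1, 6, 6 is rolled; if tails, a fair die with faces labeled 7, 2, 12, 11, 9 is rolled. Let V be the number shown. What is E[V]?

E[V | heads] = (10+10+1+6+6)/5 = 33/5.
E[V | tails] = (7+2+12+11+9)/5 = 41/5.
By the law of total expectation,
E[V] = (1/3)·(33/5) + (2/3)·(41/5) = 23/3.

23/3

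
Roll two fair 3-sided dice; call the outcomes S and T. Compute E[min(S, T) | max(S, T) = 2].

4/3

Outcomes with max(S, T) = 2: (1,2), (2,1), (2,2), each with probability 1/9.
E[min(S, T) | max(S, T) = 2] = (1 + 1 + 2) / 3 = 4/3.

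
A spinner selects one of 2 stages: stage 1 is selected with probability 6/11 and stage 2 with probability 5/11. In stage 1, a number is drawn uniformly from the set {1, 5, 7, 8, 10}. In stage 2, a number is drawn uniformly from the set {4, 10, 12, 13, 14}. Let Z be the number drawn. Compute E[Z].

E[Z | stage 1] = (1+5+7+8+10)/5 = 31/5.
E[Z | stage 2] = (4+10+12+13+14)/5 = 53/5.
By the law of total expectation,
E[Z] = (6/11)·(31/5) + (5/11)·(53/5) = 41/5.

41/5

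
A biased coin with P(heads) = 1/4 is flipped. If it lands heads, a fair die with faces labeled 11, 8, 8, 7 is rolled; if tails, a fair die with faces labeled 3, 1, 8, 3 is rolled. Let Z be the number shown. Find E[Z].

79/16

E[Z | heads] = (11+8+8+7)/4 = 17/2.
E[Z | tails] = (3+1+8+3)/4 = 15/4.
E[Z] = (1/4)·(17/2) + (3/4)·(15/4) = 79/16.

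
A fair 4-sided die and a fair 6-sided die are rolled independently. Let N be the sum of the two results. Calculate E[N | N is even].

6

P(N is even) = 1/2.
Σ over the event: 2·1/24 + 4·1/8 + 6·1/6 + 8·1/8 + 10·1/24 = 3.
E[N | N is even] = (3) / (1/2) = 6.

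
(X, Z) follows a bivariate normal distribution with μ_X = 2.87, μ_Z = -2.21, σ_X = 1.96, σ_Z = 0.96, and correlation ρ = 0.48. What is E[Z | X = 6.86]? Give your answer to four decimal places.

For a bivariate normal, E[Z | X=x] = μ_Z + ρ·(σ_Z/σ_X)·(x − μ_X).
E[Z | X=6.86] = -2.21 + (0.48)·(0.96/1.96)·(6.86 − (2.87)) = -2.21 + (0.235102)·(3.99) = -1.2719.

-1.2719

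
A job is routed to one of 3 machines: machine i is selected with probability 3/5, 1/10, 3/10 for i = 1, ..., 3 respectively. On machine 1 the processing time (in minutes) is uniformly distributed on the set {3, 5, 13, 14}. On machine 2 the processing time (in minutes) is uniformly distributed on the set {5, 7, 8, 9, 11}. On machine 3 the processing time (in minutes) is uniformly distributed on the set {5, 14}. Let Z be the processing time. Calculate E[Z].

89/10

E[Z | machine 1] = (3+5+13+14)/4 = 35/4.
E[Z | machine 2] = (5+7+8+9+11)/5 = 8.
E[Z | machine 3] = (5+14)/2 = 19/2.
By the law of total expectation,
E[Z] = (3/5)·(35/4) + (1/10)·(8) + (3/10)·(19/2) = 89/10.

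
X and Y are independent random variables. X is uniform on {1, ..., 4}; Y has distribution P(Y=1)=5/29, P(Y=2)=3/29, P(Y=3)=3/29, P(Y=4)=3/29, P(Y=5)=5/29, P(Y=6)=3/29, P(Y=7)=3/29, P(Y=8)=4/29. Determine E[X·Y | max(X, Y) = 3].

87/17

P(max(X, Y) = 3) = 17/116.
Summing XY·P(x,y) over outcomes with max(X, Y) = 3 gives 3/4.
E[X·Y | max(X, Y) = 3] = (3/4) / (17/116) = 87/17.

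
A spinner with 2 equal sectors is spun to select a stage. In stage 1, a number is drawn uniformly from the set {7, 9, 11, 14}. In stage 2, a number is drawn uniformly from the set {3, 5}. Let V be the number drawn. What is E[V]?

57/8

E[V | stage 1] = (7+9+11+14)/4 = 41/4.
E[V | stage 2] = (3+5)/2 = 4.
E[V] = (1/2)·(41/4) + (1/2)·(4) = 57/8.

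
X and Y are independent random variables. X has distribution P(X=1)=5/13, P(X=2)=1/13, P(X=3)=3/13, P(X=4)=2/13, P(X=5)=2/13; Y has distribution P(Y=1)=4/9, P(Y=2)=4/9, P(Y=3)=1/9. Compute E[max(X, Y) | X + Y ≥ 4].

269/73

P(X + Y ≥ 4) = 73/117.
Summing max(X,Y)·P(x,y) over outcomes with X + Y ≥ 4 gives 269/117.
E[max(X, Y) | X + Y ≥ 4] = (269/117) / (73/117) = 269/73.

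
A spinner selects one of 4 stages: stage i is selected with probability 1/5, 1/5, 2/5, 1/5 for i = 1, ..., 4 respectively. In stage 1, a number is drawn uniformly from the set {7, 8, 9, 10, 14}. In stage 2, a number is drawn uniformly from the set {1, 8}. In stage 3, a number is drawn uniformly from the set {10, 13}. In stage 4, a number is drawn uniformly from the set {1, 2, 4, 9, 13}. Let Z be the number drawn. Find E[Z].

E[Z | stage 1] = (7+8+9+10+14)/5 = 48/5.
E[Z | stage 2] = (1+8)/2 = 9/2.
E[Z | stage 3] = (10+13)/2 = 23/2.
E[Z | stage 4] = (1+2+4+9+13)/5 = 29/5.
E[Z] = (1/5)·(48/5) + (1/5)·(9/2) + (2/5)·(23/2) + (1/5)·(29/5) = 429/50.

429/50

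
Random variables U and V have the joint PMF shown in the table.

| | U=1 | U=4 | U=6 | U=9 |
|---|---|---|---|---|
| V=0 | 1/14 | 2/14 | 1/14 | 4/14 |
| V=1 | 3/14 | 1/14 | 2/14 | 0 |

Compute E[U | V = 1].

P(V = 1) = 3/7.
Σ U·P over the event = 1·(3/14) + 4·(1/14) + 6·(2/14) = 19/14.
E[U | V = 1] = (19/14) / (3/7) = 19/6.

19/6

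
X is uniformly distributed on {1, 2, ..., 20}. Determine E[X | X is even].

11

Given X is even, X is equally likely to be any of {2, 4, 6, 8, 10, 12, 14, 16, 18, 20}.
E[X | X is even] = (2 + 4 + 6 + 8 + 10 + 12 + 14 + 16 + 18 + 20) / 10 = 11.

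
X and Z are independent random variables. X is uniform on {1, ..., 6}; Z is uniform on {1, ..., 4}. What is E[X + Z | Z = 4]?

P(Z = 4) = 1/4.
Summing (X+Z)·P(x,y) over outcomes with Z = 4 gives 15/8.
E[X + Z | Z = 4] = (15/8) / (1/4) = 15/2.

15/2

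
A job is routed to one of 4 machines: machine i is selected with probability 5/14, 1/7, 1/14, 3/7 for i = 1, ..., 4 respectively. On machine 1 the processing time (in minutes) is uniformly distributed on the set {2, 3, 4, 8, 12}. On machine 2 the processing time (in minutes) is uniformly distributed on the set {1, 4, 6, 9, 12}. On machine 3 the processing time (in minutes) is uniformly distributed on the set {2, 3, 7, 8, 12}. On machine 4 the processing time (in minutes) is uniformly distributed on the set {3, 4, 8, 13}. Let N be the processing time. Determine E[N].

451/70

E[N | machine 1] = (2+3+4+8+12)/5 = 29/5.
E[N | machine 2] = (1+4+6+9+12)/5 = 32/5.
E[N | machine 3] = (2+3+7+8+12)/5 = 32/5.
E[N | machine 4] = (3+4+8+13)/4 = 7.
By the law of total expectation,
E[N] = (5/14)·(29/5) + (1/7)·(32/5) + (1/14)·(32/5) + (3/7)·(7) = 451/70.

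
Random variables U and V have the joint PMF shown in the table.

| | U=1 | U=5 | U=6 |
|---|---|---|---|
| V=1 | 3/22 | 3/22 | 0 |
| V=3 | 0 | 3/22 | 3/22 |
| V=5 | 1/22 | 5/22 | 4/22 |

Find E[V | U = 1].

P(U = 1) = 2/11.
Σ V·P over the event = 1·(3/22) + 5·(1/22) = 4/11.
E[V | U = 1] = (4/11) / (2/11) = 2.

2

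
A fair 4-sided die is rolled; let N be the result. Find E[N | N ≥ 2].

Given N ≥ 2, N is equally likely to be any of {2, 3, 4}.
E[N | N ≥ 2] = (2 + 3 + 4) / 3 = 3.

3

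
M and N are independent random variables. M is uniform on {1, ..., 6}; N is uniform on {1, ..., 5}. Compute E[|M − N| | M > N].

7/3

P(M > N) = 1/2.
Summing |M−N|·P(x,y) over outcomes with M > N gives 7/6.
E[|M − N| | M > N] = (7/6) / (1/2) = 7/3.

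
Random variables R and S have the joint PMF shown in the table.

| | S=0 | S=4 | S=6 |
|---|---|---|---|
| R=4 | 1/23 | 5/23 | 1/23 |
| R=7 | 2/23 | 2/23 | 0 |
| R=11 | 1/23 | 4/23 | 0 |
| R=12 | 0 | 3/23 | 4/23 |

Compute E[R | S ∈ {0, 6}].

P(S ∈ {0, 6}) = 9/23.
Σ R·P over the event = 4·(1/23) + 4·(1/23) + 7·(2/23) + 11·(1/23) + 12·(4/23) = 81/23.
E[R | S ∈ {0, 6}] = (81/23) / (9/23) = 9.

9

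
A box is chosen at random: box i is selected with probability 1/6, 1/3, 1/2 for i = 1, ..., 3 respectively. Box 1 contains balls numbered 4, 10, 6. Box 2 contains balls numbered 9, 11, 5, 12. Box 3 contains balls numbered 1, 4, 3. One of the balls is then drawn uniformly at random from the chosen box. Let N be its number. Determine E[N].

E[N | box 1] = (4+10+6)/3 = 20/3.
E[N | box 2] = (9+11+5+12)/4 = 37/4.
E[N | box 3] = (1+4+3)/3 = 8/3.
By the law of total expectation,
E[N] = (1/6)·(20/3) + (1/3)·(37/4) + (1/2)·(8/3) = 199/36.

199/36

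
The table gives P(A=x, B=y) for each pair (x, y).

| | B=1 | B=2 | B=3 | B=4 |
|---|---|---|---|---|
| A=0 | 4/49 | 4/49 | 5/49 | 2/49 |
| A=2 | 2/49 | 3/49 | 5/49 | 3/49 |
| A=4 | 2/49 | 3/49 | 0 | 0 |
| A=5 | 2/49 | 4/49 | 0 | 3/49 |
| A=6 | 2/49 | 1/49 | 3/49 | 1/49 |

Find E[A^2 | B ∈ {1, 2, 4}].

481/36

P(B ∈ {1, 2, 4}) = 36/49.
Summing A^2·P(A=x,B=y) over the conditioning event gives 481/49.
E[A^2 | B ∈ {1, 2, 4}] = (481/49) / (36/49) = 481/36.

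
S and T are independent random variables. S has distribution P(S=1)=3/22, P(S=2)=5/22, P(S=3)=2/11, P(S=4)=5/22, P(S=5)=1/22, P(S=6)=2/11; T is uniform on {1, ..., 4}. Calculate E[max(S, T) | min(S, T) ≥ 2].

P(min(S, T) ≥ 2) = 57/88.
Summing max(S,T)·P(x,y) over outcomes with min(S, T) ≥ 2 gives 29/11.
E[max(S, T) | min(S, T) ≥ 2] = (29/11) / (57/88) = 232/57.

232/57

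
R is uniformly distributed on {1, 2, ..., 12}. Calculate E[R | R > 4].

Given R > 4, R is equally likely to be any of {5, 6, 7, 8, 9, 10, 11, 12}.
E[R | R > 4] = (5 + 6 + 7 + 8 + 9 + 10 + 11 + 12) / 8 = 17/2.

17/2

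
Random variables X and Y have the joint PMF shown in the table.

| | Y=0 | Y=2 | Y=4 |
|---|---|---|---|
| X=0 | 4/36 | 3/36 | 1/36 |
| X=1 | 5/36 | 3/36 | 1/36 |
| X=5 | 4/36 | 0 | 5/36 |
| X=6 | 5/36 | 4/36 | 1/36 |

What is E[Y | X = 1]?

10/9

P(X = 1) = 1/4.
Σ Y·P over the event = 0·(5/36) + 2·(3/36) + 4·(1/36) = 5/18.
E[Y | X = 1] = (5/18) / (1/4) = 10/9.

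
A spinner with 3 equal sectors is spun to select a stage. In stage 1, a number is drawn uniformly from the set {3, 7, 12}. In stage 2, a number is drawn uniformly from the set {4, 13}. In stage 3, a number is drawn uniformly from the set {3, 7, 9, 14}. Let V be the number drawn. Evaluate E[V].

E[V | stage 1] = (3+7+12)/3 = 22/3.
E[V | stage 2] = (4+13)/2 = 17/2.
E[V | stage 3] = (3+7+9+14)/4 = 33/4.
By the law of total expectation,
E[V] = (1/3)·(22/3) + (1/3)·(17/2) + (1/3)·(33/4) = 289/36.

289/36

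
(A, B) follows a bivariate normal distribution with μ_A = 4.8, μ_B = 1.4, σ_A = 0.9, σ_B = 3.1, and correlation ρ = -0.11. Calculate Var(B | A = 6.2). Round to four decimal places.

For a bivariate normal, Var(B | A=x) = σ_B²(1 − ρ²).
Var(B | A=6.2) = (3.1)²·(1 − (-0.11)²) = 9.61·0.9879 = 9.4937.

9.4937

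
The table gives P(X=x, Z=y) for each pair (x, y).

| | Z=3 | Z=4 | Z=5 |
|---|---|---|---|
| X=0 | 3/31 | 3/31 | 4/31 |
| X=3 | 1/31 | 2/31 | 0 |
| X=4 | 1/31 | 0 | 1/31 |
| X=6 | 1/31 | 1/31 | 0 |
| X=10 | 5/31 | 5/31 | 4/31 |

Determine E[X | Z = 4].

P(Z = 4) = 11/31.
Σ X·P over the event = 0·(3/31) + 3·(2/31) + 6·(1/31) + 10·(5/31) = 2.
E[X | Z = 4] = (2) / (11/31) = 62/11.

62/11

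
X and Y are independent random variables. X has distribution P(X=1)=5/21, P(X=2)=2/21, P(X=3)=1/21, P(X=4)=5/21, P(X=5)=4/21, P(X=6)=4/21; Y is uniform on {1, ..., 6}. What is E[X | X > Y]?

P(X > Y) = 55/126.
Summing X·P(x,y) over outcomes with X > Y gives 15/7.
E[X | X > Y] = (15/7) / (55/126) = 54/11.

54/11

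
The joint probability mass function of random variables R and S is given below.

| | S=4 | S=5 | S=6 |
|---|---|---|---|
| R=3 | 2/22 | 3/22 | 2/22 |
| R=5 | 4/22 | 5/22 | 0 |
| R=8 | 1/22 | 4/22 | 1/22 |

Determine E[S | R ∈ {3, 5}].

P(R ∈ {3, 5}) = 8/11.
Σ S·P over the event = 4·(2/22) + 5·(3/22) + 6·(2/22) + 4·(4/22) + 5·(5/22) = 38/11.
E[S | R ∈ {3, 5}] = (38/11) / (8/11) = 19/4.

19/4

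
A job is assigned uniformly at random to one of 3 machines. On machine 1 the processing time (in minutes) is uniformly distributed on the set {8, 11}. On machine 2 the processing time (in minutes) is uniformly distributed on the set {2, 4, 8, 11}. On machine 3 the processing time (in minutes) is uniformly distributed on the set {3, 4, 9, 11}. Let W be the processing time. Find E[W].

E[W | machine 1] = (8+11)/2 = 19/2.
E[W | machine 2] = (2+4+8+11)/4 = 25/4.
E[W | machine 3] = (3+4+9+11)/4 = 27/4.
E[W] = (1/3)·(19/2) + (1/3)·(25/4) + (1/3)·(27/4) = 15/2.

15/2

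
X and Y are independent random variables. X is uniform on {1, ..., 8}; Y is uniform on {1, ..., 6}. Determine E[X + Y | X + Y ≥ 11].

12

Outcomes with X + Y ≥ 11: (5,6), (6,5), (6,6), (7,4), (7,5), (7,6), (8,3), (8,4), (8,5), (8,6), each with probability 1/48.
E[X + Y | X + Y ≥ 11] = (11 + 11 + 12 + 11 + 12 + 13 + 11 + 12 + 13 + 14) / 10 = 12.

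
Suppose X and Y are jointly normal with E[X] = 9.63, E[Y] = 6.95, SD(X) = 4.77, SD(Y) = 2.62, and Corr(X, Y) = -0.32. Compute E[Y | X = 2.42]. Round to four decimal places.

8.2173

The regression of Y on X has slope ρ·σ_Y/σ_X and passes through (μ_X, μ_Y).
E[Y | X=2.42] = 6.95 + (-0.32)·(2.62/4.77)·(2.42 − (9.63)) = 6.95 + (-0.17577)·(-7.21) = 8.2173.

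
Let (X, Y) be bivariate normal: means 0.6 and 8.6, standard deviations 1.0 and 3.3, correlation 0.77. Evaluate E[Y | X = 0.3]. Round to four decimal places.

7.8377

The regression of Y on X has slope ρ·σ_Y/σ_X and passes through (μ_X, μ_Y).
E[Y | X=0.3] = 8.6 + (0.77)·(3.3/1.0)·(0.3 − (0.6)) = 8.6 + (2.541)·(-0.3) = 7.8377.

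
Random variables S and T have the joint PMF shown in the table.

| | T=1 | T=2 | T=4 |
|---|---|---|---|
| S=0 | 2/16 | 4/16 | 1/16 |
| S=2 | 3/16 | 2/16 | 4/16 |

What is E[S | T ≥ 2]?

12/11

P(T ≥ 2) = 11/16.
Σ S·P over the event = 0·(4/16) + 0·(1/16) + 2·(2/16) + 2·(4/16) = 3/4.
E[S | T ≥ 2] = (3/4) / (11/16) = 12/11.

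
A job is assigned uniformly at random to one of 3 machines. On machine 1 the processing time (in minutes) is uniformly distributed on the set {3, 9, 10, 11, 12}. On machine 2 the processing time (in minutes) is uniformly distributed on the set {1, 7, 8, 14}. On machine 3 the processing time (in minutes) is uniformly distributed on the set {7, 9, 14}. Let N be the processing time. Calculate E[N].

E[N | machine 1] = (3+9+10+11+12)/5 = 9.
E[N | machine 2] = (1+7+8+14)/4 = 15/2.
E[N | machine 3] = (7+9+14)/3 = 10.
E[N] = (1/3)·(9) + (1/3)·(15/2) + (1/3)·(10) = 53/6.

53/6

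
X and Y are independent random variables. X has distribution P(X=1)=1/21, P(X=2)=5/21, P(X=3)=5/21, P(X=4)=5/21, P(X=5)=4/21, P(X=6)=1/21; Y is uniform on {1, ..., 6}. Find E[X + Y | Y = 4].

52/7

P(Y = 4) = 1/6.
Summing (X+Y)·P(x,y) over outcomes with Y = 4 gives 26/21.
E[X + Y | Y = 4] = (26/21) / (1/6) = 52/7.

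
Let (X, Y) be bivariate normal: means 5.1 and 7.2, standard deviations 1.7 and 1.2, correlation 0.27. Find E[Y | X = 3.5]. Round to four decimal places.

6.8951

E[Y | X=x] = μ_Y + ρ(σ_Y/σ_X)(x − μ_X) for jointly normal variables.
E[Y | X=3.5] = 7.2 + (0.27)·(1.2/1.7)·(3.5 − (5.1)) = 7.2 + (0.19059)·(-1.6) = 6.8951.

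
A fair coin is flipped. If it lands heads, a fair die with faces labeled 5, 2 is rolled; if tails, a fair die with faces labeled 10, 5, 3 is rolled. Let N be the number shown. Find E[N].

E[N | heads] = (5+2)/2 = 7/2.
E[N | tails] = (10+5+3)/3 = 6.
E[N] = (1/2)·(7/2) + (1/2)·(6) = 19/4.

19/4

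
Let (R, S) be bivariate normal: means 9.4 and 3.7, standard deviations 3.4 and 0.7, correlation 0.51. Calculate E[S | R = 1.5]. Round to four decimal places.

The regression of S on R has slope ρ·σ_S/σ_R and passes through (μ_R, μ_S).
E[S | R=1.5] = 3.7 + (0.51)·(0.7/3.4)·(1.5 − (9.4)) = 3.7 + (0.105)·(-7.9) = 2.8705.

2.8705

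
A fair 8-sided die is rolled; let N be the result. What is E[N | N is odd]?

Given N is odd, N is equally likely to be any of {1, 3, 5, 7}.
E[N | N is odd] = (1 + 3 + 5 + 7) / 4 = 4.

4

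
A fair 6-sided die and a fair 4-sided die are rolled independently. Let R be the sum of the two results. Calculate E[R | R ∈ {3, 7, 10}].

44/7

P(R ∈ {3, 7, 10}) = 7/24.
Σ over the event: 3·1/12 + 7·1/6 + 10·1/24 = 11/6.
E[R | R ∈ {3, 7, 10}] = (11/6) / (7/24) = 44/7.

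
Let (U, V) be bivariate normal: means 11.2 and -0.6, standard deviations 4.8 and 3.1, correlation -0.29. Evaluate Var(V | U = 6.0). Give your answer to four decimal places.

8.8018

Var(V | U=x) = (1 − ρ²)·σ_V².
Var(V | U=6.0) = (3.1)²·(1 − (-0.29)²) = 9.61·0.9159 = 8.8018.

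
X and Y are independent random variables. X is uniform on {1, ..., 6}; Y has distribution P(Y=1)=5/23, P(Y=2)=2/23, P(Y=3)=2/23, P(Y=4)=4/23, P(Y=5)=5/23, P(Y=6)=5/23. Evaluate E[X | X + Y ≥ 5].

445/117

P(X + Y ≥ 5) = 39/46.
Summing X·P(x,y) over outcomes with X + Y ≥ 5 gives 445/138.
E[X | X + Y ≥ 5] = (445/138) / (39/46) = 445/117.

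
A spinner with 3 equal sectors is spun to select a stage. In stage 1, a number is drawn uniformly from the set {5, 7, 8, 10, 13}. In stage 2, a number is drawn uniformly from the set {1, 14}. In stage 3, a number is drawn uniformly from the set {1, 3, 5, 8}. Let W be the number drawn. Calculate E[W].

E[W | stage 1] = (5+7+8+10+13)/5 = 43/5.
E[W | stage 2] = (1+14)/2 = 15/2.
E[W | stage 3] = (1+3+5+8)/4 = 17/4.
By the law of total expectation,
E[W] = (1/3)·(43/5) + (1/3)·(15/2) + (1/3)·(17/4) = 407/60.

407/60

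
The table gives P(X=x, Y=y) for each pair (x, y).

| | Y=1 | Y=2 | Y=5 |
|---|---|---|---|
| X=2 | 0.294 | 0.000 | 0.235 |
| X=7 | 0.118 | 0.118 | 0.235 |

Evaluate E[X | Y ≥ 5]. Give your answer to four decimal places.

P(Y ≥ 5) = 0.470.
Σ X·P over the event = 2·(0.235) + 7·(0.235) = 2.115.
E[X | Y ≥ 5] = (2.115) / (0.470) = 4.5000.

4.5000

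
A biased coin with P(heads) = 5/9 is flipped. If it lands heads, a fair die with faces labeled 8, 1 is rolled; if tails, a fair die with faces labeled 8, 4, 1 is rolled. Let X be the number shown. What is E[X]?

E[X | heads] = (8+1)/2 = 9/2.
E[X | tails] = (8+4+1)/3 = 13/3.
E[X] = (5/9)·(9/2) + (4/9)·(13/3) = 239/54.

239/54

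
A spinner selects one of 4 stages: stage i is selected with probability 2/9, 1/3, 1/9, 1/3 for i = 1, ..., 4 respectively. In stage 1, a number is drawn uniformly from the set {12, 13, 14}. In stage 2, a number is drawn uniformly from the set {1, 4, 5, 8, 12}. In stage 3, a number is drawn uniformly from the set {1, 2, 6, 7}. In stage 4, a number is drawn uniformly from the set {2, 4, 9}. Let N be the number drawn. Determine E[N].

7

E[N | stage 1] = (12+13+14)/3 = 13.
E[N | stage 2] = (1+4+5+8+12)/5 = 6.
E[N | stage 3] = (1+2+6+7)/4 = 4.
E[N | stage 4] = (2+4+9)/3 = 5.
E[N] = (2/9)·(13) + (1/3)·(6) + (1/9)·(4) + (1/3)·(5) = 7.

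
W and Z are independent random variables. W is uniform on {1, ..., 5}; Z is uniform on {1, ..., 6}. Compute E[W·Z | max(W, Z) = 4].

64/7

Outcomes with max(W, Z) = 4: (1,4), (2,4), (3,4), (4,1), (4,2), (4,3), (4,4), each with probability 1/30.
E[W·Z | max(W, Z) = 4] = (4 + 8 + 12 + 4 + 8 + 12 + 16) / 7 = 64/7.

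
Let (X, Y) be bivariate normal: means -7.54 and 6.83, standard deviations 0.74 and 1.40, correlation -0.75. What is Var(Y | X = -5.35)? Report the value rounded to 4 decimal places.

0.8575

Var(Y | X=x) = (1 − ρ²)·σ_Y².
Var(Y | X=-5.35) = (1.40)²·(1 − (-0.75)²) = 1.96·0.4375 = 0.8575.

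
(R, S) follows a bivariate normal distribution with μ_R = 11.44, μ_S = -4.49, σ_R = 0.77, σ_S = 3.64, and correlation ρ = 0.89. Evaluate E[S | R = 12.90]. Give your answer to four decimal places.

For a bivariate normal, E[S | R=x] = μ_S + ρ·(σ_S/σ_R)·(x − μ_R).
E[S | R=12.90] = -4.49 + (0.89)·(3.64/0.77)·(12.90 − (11.44)) = -4.49 + (4.20727)·(1.46) = 1.6526.

1.6526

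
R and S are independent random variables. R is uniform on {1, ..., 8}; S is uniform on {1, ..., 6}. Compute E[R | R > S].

P(R > S) = 9/16.
Summing R·P(x,y) over outcomes with R > S gives 10/3.
E[R | R > S] = (10/3) / (9/16) = 160/27.

160/27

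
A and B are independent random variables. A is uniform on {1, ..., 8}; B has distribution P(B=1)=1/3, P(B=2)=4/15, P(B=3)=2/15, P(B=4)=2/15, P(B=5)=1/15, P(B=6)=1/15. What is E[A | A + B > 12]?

23/3

P(A + B > 12) = 1/40.
Summing A·P(x,y) over outcomes with A + B > 12 gives 23/120.
E[A | A + B > 12] = (23/120) / (1/40) = 23/3.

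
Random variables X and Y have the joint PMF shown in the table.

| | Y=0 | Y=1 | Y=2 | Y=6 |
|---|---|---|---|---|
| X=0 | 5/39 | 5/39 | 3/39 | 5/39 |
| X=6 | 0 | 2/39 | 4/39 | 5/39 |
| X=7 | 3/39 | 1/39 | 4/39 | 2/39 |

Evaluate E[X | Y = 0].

P(Y = 0) = 8/39.
Summing X·P(X=x,Y=y) over the conditioning event gives 7/13.
E[X | Y = 0] = (7/13) / (8/39) = 21/8.

21/8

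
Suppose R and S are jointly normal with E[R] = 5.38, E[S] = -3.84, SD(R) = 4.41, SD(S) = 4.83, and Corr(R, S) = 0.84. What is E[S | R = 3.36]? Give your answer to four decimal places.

-5.6984

The regression of S on R has slope ρ·σ_S/σ_R and passes through (μ_R, μ_S).
E[S | R=3.36] = -3.84 + (0.84)·(4.83/4.41)·(3.36 − (5.38)) = -3.84 + (0.92)·(-2.02) = -5.6984.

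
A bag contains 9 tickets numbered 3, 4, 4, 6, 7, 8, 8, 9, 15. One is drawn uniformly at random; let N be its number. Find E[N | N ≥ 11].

15

P(N ≥ 11) = 1/9.
Σ over the event: 15·1/9 = 5/3.
E[N | N ≥ 11] = (5/3) / (1/9) = 15.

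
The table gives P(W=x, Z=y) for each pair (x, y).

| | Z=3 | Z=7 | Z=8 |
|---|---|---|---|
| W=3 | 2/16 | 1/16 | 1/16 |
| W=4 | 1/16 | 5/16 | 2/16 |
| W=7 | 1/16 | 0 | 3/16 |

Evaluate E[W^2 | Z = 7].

P(Z = 7) = 3/8.
Σ W^2·P over the event = 9·(1/16) + 16·(5/16) = 89/16.
E[W^2 | Z = 7] = (89/16) / (3/8) = 89/6.

89/6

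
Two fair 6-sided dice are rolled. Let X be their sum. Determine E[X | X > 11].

P(X > 11) = 1/36.
Σ over the event: 12·1/36 = 1/3.
E[X | X > 11] = (1/3) / (1/36) = 12.

12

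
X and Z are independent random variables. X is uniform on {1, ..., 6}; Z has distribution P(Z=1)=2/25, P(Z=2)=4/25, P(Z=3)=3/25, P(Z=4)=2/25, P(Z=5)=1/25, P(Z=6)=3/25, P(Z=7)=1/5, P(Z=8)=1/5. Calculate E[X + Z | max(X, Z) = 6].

P(max(X, Z) = 6) = 1/5.
Summing (X+Z)·P(x,y) over outcomes with max(X, Z) = 6 gives 11/6.
E[X + Z | max(X, Z) = 6] = (11/6) / (1/5) = 55/6.

55/6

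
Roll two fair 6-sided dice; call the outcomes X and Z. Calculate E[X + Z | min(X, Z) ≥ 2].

P(min(X, Z) ≥ 2) = 25/36.
Summing (X+Z)·P(x,y) over outcomes with min(X, Z) ≥ 2 gives 50/9.
E[X + Z | min(X, Z) ≥ 2] = (50/9) / (25/36) = 8.

8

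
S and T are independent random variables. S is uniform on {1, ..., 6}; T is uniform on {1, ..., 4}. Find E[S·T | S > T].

145/14

P(S > T) = 7/12.
Summing ST·P(x,y) over outcomes with S > T gives 145/24.
E[S·T | S > T] = (145/24) / (7/12) = 145/14.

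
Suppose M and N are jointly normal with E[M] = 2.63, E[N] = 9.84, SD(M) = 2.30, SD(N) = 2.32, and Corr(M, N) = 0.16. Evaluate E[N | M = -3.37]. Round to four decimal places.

E[N | M=x] = μ_N + ρ(σ_N/σ_M)(x − μ_M) for jointly normal variables.
E[N | M=-3.37] = 9.84 + (0.16)·(2.32/2.30)·(-3.37 − (2.63)) = 9.84 + (0.16139)·(-6) = 8.8717.

8.8717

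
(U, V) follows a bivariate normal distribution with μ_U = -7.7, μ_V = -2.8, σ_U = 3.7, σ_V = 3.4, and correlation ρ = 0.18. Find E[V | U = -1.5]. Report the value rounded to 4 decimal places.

-1.7745

The regression of V on U has slope ρ·σ_V/σ_U and passes through (μ_U, μ_V).
E[V | U=-1.5] = -2.8 + (0.18)·(3.4/3.7)·(-1.5 − (-7.7)) = -2.8 + (0.16541)·(6.2) = -1.7745.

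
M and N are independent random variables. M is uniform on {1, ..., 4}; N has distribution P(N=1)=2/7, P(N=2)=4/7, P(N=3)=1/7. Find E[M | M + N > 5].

23/6

P(M + N > 5) = 3/14.
Summing M·P(x,y) over outcomes with M + N > 5 gives 23/28.
E[M | M + N > 5] = (23/28) / (3/14) = 23/6.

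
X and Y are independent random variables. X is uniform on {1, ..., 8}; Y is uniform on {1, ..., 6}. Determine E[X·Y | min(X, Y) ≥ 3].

99/4

P(min(X, Y) ≥ 3) = 1/2.
Summing XY·P(x,y) over outcomes with min(X, Y) ≥ 3 gives 99/8.
E[X·Y | min(X, Y) ≥ 3] = (99/8) / (1/2) = 99/4.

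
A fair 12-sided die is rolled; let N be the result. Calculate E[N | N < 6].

3

Given N < 6, N is equally likely to be any of {1, 2, 3, 4, 5}.
E[N | N < 6] = (1 + 2 + 3 + 4 + 5) / 5 = 3.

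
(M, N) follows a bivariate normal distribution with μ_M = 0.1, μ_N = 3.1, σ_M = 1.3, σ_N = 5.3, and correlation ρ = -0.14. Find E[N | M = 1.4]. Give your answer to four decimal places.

2.3580

For a bivariate normal, E[N | M=x] = μ_N + ρ·(σ_N/σ_M)·(x − μ_M).
E[N | M=1.4] = 3.1 + (-0.14)·(5.3/1.3)·(1.4 − (0.1)) = 3.1 + (-0.57077)·(1.3) = 2.3580.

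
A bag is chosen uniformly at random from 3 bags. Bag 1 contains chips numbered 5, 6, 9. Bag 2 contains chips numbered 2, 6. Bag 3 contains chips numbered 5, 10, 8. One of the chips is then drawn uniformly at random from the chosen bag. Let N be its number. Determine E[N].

E[N | bag 1] = (5+6+9)/3 = 20/3.
E[N | bag 2] = (2+6)/2 = 4.
E[N | bag 3] = (5+10+8)/3 = 23/3.
E[N] = (1/3)·(20/3) + (1/3)·(4) + (1/3)·(23/3) = 55/9.

55/9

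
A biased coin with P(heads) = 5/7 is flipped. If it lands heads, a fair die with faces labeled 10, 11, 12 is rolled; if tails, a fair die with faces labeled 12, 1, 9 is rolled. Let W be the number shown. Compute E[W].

E[W | heads] = (10+11+12)/3 = 11.
E[W | tails] = (12+1+9)/3 = 22/3.
E[W] = (5/7)·(11) + (2/7)·(22/3) = 209/21.

209/21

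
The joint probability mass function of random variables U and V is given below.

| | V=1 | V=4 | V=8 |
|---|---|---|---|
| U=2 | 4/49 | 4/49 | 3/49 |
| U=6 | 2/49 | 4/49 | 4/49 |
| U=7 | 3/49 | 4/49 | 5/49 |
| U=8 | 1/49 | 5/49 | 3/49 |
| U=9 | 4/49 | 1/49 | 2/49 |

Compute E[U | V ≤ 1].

P(V ≤ 1) = 2/7.
Summing U·P(U=x,V=y) over the conditioning event gives 85/49.
E[U | V ≤ 1] = (85/49) / (2/7) = 85/14.

85/14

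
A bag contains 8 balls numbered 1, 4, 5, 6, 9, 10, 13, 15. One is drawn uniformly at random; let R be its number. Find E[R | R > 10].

14

P(R > 10) = 1/4.
Σ over the event: 13·1/8 + 15·1/8 = 7/2.
E[R | R > 10] = (7/2) / (1/4) = 14.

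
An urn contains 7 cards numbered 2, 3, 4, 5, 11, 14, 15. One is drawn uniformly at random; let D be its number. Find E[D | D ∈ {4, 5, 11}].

20/3

P(D ∈ {4, 5, 11}) = 3/7.
Σ over the event: 4·1/7 + 5·1/7 + 11·1/7 = 20/7.
E[D | D ∈ {4, 5, 11}] = (20/7) / (3/7) = 20/3.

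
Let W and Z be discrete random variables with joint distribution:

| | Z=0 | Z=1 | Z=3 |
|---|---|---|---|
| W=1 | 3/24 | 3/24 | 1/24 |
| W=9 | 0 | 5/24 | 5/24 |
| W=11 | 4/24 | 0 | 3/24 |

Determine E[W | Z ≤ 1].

19/3

P(Z ≤ 1) = 5/8.
Σ W·P over the event = 1·(3/24) + 1·(3/24) + 9·(5/24) + 11·(4/24) = 95/24.
E[W | Z ≤ 1] = (95/24) / (5/8) = 19/3.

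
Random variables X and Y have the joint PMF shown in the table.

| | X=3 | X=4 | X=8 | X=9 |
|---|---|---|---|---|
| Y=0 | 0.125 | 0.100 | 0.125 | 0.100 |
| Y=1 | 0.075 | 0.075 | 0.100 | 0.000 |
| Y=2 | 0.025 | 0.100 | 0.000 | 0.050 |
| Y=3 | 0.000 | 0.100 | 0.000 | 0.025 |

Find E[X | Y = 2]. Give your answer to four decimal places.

P(Y = 2) = 0.175.
Σ X·P over the event = 3·(0.025) + 4·(0.100) + 9·(0.050) = 0.925.
E[X | Y = 2] = (0.925) / (0.175) = 5.2857.

5.2857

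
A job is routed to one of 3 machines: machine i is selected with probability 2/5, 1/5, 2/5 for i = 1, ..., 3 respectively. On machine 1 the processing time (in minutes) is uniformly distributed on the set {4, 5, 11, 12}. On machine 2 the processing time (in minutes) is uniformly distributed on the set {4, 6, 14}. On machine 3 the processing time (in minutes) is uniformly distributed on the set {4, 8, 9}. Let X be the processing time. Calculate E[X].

38/5

E[X | machine 1] = (4+5+11+12)/4 = 8.
E[X | machine 2] = (4+6+14)/3 = 8.
E[X | machine 3] = (4+8+9)/3 = 7.
By the law of total expectation,
E[X] = (2/5)·(8) + (1/5)·(8) + (2/5)·(7) = 38/5.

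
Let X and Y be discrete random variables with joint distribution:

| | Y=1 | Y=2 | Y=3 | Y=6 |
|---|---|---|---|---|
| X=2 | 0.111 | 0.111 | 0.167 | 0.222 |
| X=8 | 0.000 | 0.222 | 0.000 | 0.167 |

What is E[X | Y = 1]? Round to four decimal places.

P(Y = 1) = 0.111.
Summing X·P(X=x,Y=y) over the conditioning event gives 0.222.
E[X | Y = 1] = (0.222) / (0.111) = 2.0000.

2.0000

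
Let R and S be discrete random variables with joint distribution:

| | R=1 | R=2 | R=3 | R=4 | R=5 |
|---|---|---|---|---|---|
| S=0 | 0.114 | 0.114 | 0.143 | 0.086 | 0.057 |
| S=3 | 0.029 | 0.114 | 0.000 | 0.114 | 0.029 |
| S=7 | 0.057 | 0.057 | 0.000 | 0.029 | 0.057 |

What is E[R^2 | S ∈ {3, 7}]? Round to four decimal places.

10.7160

P(S ∈ {3, 7}) = 0.486.
Summing R^2·P(R=x,S=y) over the conditioning event gives 5.208.
E[R^2 | S ∈ {3, 7}] = (5.208) / (0.486) = 10.7160.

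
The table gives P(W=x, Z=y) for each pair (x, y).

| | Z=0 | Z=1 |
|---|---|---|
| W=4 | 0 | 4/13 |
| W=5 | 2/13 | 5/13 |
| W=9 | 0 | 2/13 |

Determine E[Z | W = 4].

P(W = 4) = 4/13.
Σ Z·P over the event = 1·(4/13) = 4/13.
E[Z | W = 4] = (4/13) / (4/13) = 1.

1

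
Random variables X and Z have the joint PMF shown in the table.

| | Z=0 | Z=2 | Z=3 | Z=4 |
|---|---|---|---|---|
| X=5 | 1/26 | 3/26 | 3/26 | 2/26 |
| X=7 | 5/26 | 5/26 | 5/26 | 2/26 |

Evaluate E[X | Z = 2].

25/4

P(Z = 2) = 4/13.
Σ X·P over the event = 5·(3/26) + 7·(5/26) = 25/13.
E[X | Z = 2] = (25/13) / (4/13) = 25/4.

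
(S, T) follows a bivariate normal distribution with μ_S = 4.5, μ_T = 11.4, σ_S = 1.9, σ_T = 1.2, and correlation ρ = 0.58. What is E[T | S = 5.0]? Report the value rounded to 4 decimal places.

The regression of T on S has slope ρ·σ_T/σ_S and passes through (μ_S, μ_T).
E[T | S=5.0] = 11.4 + (0.58)·(1.2/1.9)·(5.0 − (4.5)) = 11.4 + (0.36632)·(0.5) = 11.5832.

11.5832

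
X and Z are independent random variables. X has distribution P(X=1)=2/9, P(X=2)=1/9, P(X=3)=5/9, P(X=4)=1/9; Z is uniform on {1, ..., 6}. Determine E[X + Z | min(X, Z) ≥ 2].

7

P(min(X, Z) ≥ 2) = 35/54.
Summing (X+Z)·P(x,y) over outcomes with min(X, Z) ≥ 2 gives 245/54.
E[X + Z | min(X, Z) ≥ 2] = (245/54) / (35/54) = 7.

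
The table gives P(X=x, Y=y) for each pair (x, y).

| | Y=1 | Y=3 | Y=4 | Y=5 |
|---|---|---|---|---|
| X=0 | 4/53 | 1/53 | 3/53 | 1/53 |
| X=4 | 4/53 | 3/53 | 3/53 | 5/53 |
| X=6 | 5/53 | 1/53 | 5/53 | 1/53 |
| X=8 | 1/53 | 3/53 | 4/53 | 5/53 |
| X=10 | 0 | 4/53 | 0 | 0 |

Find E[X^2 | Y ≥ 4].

P(Y ≥ 4) = 27/53.
Summing X^2·P(X=x,Y=y) over the conditioning event gives 920/53.
E[X^2 | Y ≥ 4] = (920/53) / (27/53) = 920/27.

920/27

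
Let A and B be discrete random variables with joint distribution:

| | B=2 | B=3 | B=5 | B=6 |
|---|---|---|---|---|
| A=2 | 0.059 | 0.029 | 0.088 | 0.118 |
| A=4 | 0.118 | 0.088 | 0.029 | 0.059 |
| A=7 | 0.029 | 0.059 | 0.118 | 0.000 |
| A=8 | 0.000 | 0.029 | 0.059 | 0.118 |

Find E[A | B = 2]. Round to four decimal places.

3.8495

P(B = 2) = 0.206.
Σ A·P over the event = 2·(0.059) + 4·(0.118) + 7·(0.029) = 0.793.
E[A | B = 2] = (0.793) / (0.206) = 3.8495.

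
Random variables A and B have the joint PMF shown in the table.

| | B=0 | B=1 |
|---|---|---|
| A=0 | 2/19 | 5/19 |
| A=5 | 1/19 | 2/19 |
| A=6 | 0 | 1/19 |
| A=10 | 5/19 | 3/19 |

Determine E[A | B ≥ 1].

P(B ≥ 1) = 11/19.
Summing A·P(A=x,B=y) over the conditioning event gives 46/19.
E[A | B ≥ 1] = (46/19) / (11/19) = 46/11.

46/11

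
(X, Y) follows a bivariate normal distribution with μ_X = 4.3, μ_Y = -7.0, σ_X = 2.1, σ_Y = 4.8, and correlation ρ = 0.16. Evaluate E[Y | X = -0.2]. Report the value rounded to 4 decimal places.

-8.6457

For a bivariate normal, E[Y | X=x] = μ_Y + ρ·(σ_Y/σ_X)·(x − μ_X).
E[Y | X=-0.2] = -7.0 + (0.16)·(4.8/2.1)·(-0.2 − (4.3)) = -7.0 + (0.36571)·(-4.5) = -8.6457.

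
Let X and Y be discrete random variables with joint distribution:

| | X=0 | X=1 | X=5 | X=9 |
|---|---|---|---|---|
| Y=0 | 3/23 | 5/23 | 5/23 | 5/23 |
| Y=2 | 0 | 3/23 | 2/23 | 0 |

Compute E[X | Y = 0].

P(Y = 0) = 18/23.
Σ X·P over the event = 0·(3/23) + 1·(5/23) + 5·(5/23) + 9·(5/23) = 75/23.
E[X | Y = 0] = (75/23) / (18/23) = 25/6.

25/6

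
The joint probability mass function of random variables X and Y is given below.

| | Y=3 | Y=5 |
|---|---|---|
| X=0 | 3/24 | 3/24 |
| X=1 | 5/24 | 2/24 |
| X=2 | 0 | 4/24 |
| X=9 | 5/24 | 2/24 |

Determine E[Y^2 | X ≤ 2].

P(X ≤ 2) = 17/24.
Σ Y^2·P over the event = 9·(3/24) + 25·(3/24) + 9·(5/24) + 25·(2/24) + 25·(4/24) = 99/8.
E[Y^2 | X ≤ 2] = (99/8) / (17/24) = 297/17.

297/17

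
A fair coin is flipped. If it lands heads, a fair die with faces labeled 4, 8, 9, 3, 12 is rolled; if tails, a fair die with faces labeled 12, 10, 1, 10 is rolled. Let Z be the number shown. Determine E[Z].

E[Z | heads] = (4+8+9+3+12)/5 = 36/5.
E[Z | tails] = (12+10+1+10)/4 = 33/4.
By the law of total expectation,
E[Z] = (1/2)·(36/5) + (1/2)·(33/4) = 309/40.

309/40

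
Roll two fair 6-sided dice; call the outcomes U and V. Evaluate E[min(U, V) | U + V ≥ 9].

Outcomes with U + V ≥ 9: (3,6), (4,5), (4,6), (5,4), (5,5), (5,6), (6,3), (6,4), (6,5), (6,6), each with probability 1/36.
E[min(U, V) | U + V ≥ 9] = (3 + 4 + 4 + 4 + 5 + 5 + 3 + 4 + 5 + 6) / 10 = 43/10.

43/10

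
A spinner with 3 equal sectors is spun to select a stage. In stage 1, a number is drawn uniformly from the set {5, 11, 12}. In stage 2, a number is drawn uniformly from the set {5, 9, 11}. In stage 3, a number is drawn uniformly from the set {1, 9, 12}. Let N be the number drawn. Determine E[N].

E[N | stage 1] = (5+11+12)/3 = 28/3.
E[N | stage 2] = (5+9+11)/3 = 25/3.
E[N | stage 3] = (1+9+12)/3 = 22/3.
E[N] = (1/3)·(28/3) + (1/3)·(25/3) + (1/3)·(22/3) = 25/3.

25/3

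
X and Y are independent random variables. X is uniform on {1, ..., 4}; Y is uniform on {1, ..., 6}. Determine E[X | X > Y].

10/3

P(X > Y) = 1/4.
Summing X·P(x,y) over outcomes with X > Y gives 5/6.
E[X | X > Y] = (5/6) / (1/4) = 10/3.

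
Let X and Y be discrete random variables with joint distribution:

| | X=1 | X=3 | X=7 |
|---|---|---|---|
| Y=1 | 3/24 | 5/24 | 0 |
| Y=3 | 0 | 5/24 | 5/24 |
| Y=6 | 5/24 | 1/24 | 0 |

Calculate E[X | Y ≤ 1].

P(Y ≤ 1) = 1/3.
Σ X·P over the event = 1·(3/24) + 3·(5/24) = 3/4.
E[X | Y ≤ 1] = (3/4) / (1/3) = 9/4.

9/4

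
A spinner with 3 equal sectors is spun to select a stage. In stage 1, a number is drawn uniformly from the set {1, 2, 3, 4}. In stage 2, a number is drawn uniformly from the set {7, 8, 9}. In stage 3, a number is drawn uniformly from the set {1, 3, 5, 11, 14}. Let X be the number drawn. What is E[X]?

173/30

E[X | stage 1] = (1+2+3+4)/4 = 5/2.
E[X | stage 2] = (7+8+9)/3 = 8.
E[X | stage 3] = (1+3+5+11+14)/5 = 34/5.
By the law of total expectation,
E[X] = (1/3)·(5/2) + (1/3)·(8) + (1/3)·(34/5) = 173/30.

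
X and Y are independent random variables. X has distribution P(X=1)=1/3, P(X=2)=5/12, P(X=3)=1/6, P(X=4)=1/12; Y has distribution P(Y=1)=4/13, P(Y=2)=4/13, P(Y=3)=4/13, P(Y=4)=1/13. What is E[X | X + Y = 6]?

P(X + Y = 6) = 17/156.
Summing X·P(x,y) over outcomes with X + Y = 6 gives 25/78.
E[X | X + Y = 6] = (25/78) / (17/156) = 50/17.

50/17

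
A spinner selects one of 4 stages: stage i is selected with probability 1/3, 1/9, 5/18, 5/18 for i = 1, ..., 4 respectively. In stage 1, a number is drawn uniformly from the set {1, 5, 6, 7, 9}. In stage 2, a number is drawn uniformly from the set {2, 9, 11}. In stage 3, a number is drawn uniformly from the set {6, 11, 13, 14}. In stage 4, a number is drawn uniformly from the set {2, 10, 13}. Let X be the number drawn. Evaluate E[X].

E[X | stage 1] = (1+5+6+7+9)/5 = 28/5.
E[X | stage 2] = (2+9+11)/3 = 22/3.
E[X | stage 3] = (6+11+13+14)/4 = 11.
E[X | stage 4] = (2+10+13)/3 = 25/3.
By the law of total expectation,
E[X] = (1/3)·(28/5) + (1/9)·(22/3) + (5/18)·(11) + (5/18)·(25/3) = 1087/135.

1087/135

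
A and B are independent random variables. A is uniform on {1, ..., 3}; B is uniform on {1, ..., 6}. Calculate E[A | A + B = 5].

2

P(A + B = 5) = 1/6.
Summing A·P(x,y) over outcomes with A + B = 5 gives 1/3.
E[A | A + B = 5] = (1/3) / (1/6) = 2.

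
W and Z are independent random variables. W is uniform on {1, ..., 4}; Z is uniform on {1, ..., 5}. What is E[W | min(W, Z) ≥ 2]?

P(min(W, Z) ≥ 2) = 3/5.
Summing W·P(x,y) over outcomes with min(W, Z) ≥ 2 gives 9/5.
E[W | min(W, Z) ≥ 2] = (9/5) / (3/5) = 3.

3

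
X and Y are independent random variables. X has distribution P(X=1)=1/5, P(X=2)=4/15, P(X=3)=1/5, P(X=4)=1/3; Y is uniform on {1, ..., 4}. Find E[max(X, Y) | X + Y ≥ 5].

P(X + Y ≥ 5) = 2/3.
Summing max(X,Y)·P(x,y) over outcomes with X + Y ≥ 5 gives 5/2.
E[max(X, Y) | X + Y ≥ 5] = (5/2) / (2/3) = 15/4.

15/4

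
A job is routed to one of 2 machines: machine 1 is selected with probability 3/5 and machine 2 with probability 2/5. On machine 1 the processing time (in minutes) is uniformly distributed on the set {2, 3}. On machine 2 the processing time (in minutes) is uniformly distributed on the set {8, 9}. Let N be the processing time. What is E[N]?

49/10

E[N | machine 1] = (2+3)/2 = 5/2.
E[N | machine 2] = (8+9)/2 = 17/2.
By the law of total expectation,
E[N] = (3/5)·(5/2) + (2/5)·(17/2) = 49/10.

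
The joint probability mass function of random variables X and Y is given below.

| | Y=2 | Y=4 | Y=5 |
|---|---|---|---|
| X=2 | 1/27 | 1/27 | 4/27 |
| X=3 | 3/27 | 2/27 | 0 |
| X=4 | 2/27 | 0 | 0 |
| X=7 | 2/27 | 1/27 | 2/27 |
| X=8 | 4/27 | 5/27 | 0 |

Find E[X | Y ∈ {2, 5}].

29/6

P(Y ∈ {2, 5}) = 2/3.
Summing X·P(X=x,Y=y) over the conditioning event gives 29/9.
E[X | Y ∈ {2, 5}] = (29/9) / (2/3) = 29/6.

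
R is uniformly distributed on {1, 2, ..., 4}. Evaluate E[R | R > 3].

Given R > 3, R is equally likely to be any of {4}.
E[R | R > 3] = (4) / 1 = 4.

4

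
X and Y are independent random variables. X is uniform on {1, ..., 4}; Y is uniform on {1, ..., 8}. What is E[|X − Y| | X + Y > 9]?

4

P(X + Y > 9) = 3/16.
Summing |X−Y|·P(x,y) over outcomes with X + Y > 9 gives 3/4.
E[|X − Y| | X + Y > 9] = (3/4) / (3/16) = 4.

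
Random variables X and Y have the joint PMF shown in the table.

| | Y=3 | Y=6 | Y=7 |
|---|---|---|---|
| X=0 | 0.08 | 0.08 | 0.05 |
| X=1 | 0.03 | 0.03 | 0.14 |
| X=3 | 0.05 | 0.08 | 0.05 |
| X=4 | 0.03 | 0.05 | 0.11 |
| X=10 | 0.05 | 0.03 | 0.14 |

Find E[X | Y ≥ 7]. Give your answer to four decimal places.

4.3469

P(Y ≥ 7) = 0.49.
Σ X·P over the event = 0·(0.05) + 1·(0.14) + 3·(0.05) + 4·(0.11) + 10·(0.14) = 2.13.
E[X | Y ≥ 7] = (2.13) / (0.49) = 4.3469.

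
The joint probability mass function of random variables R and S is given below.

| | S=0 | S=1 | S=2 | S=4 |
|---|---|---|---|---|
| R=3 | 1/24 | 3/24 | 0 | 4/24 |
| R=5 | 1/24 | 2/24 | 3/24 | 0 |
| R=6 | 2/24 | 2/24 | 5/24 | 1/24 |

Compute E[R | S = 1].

31/7

P(S = 1) = 7/24.
Σ R·P over the event = 3·(3/24) + 5·(2/24) + 6·(2/24) = 31/24.
E[R | S = 1] = (31/24) / (7/24) = 31/7.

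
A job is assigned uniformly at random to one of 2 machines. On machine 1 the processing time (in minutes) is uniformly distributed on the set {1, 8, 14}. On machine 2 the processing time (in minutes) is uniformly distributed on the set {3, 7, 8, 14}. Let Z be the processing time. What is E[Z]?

E[Z | machine 1] = (1+8+14)/3 = 23/3.
E[Z | machine 2] = (3+7+8+14)/4 = 8.
By the law of total expectation,
E[Z] = (1/2)·(23/3) + (1/2)·(8) = 47/6.

47/6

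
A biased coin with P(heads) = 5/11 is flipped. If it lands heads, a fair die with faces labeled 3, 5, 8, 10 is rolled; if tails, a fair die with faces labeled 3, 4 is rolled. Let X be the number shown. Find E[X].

E[X | heads] = (3+5+8+10)/4 = 13/2.
E[X | tails] = (3+4)/2 = 7/2.
E[X] = (5/11)·(13/2) + (6/11)·(7/2) = 107/22.

107/22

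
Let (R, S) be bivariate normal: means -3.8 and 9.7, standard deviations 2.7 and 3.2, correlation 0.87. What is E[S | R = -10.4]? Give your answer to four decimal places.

E[S | R=x] = μ_S + ρ(σ_S/σ_R)(x − μ_R) for jointly normal variables.
E[S | R=-10.4] = 9.7 + (0.87)·(3.2/2.7)·(-10.4 − (-3.8)) = 9.7 + (1.0311)·(-6.6) = 2.8947.

2.8947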